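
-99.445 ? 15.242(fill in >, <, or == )<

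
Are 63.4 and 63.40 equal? Yes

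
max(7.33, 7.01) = 7.33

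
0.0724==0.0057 False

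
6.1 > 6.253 False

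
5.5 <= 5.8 True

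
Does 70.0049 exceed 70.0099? No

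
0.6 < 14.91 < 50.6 True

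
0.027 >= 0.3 False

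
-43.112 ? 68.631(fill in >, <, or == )<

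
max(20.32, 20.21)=20.32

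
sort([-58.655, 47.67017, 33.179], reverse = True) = [47.67017, 33.179, -58.655]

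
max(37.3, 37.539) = 37.539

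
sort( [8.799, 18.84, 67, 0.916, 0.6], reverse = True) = [67, 18.84, 8.799, 0.916, 0.6]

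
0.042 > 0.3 False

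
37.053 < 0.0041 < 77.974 False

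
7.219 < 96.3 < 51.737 False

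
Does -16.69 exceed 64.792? No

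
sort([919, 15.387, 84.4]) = [15.387, 84.4, 919]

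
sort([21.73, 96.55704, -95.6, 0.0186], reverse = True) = [96.55704, 21.73, 0.0186, -95.6]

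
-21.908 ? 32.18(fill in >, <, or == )<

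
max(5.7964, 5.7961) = 5.7964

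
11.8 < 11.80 False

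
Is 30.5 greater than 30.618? No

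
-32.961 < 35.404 True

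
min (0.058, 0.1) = 0.058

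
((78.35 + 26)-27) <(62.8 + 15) True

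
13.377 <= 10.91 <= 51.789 False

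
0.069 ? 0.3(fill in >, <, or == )<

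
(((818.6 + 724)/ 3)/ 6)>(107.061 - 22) True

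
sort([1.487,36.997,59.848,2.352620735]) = [1.487,2.352620735,36.997,59.848]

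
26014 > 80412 False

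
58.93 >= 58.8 True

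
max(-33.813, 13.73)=13.73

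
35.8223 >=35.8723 False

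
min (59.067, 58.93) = 58.93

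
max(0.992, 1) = 1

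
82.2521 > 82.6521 False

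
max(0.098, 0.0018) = 0.098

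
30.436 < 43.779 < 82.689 True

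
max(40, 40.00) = 40.00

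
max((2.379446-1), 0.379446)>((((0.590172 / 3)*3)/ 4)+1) True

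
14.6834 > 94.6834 False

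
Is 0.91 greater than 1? No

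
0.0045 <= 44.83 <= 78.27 True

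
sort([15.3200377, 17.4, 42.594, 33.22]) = [15.3200377, 17.4, 33.22, 42.594]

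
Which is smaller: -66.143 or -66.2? -66.2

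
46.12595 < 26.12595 False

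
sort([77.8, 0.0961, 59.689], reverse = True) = [77.8, 59.689, 0.0961]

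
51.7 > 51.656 True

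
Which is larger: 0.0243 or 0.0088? 0.0243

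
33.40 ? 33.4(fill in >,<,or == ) ==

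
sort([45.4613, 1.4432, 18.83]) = [1.4432, 18.83, 45.4613]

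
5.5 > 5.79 False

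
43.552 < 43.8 True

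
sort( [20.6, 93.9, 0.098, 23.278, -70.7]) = [-70.7, 0.098, 20.6, 23.278, 93.9]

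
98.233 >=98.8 False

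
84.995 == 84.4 False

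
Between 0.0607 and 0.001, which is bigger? 0.0607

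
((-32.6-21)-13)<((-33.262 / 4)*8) True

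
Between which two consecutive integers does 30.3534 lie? 30 and 31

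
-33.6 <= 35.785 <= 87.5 True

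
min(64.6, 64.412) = 64.412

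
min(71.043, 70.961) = 70.961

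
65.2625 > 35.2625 True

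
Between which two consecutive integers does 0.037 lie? 0 and 1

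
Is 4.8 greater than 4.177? Yes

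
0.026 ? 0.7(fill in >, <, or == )<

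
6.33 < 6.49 True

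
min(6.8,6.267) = 6.267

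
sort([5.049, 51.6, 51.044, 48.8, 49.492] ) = [5.049, 48.8, 49.492, 51.044, 51.6]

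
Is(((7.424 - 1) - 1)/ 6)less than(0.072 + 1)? Yes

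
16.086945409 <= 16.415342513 True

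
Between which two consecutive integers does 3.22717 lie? 3 and 4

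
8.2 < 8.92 True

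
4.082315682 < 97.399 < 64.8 False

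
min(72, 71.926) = 71.926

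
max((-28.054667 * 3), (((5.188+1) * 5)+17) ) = 47.94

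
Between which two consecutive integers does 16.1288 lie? 16 and 17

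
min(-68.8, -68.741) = -68.8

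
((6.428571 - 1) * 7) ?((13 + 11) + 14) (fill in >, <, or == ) <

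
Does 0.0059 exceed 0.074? No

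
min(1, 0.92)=0.92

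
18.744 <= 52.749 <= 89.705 True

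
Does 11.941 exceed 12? No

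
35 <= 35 True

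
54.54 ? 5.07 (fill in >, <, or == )>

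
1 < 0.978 False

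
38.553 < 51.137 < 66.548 True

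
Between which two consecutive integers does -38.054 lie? -39 and -38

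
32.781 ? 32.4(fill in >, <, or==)>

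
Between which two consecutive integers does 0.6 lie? 0 and 1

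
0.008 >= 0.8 False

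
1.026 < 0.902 False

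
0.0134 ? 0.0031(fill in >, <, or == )>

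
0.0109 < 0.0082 False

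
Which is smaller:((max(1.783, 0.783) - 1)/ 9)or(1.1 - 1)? ((max(1.783, 0.783) - 1)/ 9)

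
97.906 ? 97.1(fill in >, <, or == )>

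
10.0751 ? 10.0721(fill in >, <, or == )>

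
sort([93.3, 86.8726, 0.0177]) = [0.0177, 86.8726, 93.3]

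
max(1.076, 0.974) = 1.076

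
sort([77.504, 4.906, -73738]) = [-73738, 4.906, 77.504]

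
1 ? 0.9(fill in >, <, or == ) >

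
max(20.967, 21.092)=21.092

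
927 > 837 True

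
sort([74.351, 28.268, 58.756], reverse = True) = [74.351, 58.756, 28.268]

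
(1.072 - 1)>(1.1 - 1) False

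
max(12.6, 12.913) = 12.913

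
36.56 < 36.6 True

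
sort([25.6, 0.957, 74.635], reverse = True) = [74.635, 25.6, 0.957]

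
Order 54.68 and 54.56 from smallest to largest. 54.56, 54.68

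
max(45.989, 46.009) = 46.009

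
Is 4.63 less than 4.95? Yes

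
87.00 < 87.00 False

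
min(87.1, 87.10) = 87.1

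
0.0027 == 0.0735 False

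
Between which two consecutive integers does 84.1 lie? 84 and 85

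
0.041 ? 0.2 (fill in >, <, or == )<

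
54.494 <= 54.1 False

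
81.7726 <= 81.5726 False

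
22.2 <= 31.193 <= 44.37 True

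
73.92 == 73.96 False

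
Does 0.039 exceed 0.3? No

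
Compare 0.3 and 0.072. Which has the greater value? 0.3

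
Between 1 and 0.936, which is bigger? 1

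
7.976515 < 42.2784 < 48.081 True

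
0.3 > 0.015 True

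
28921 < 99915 True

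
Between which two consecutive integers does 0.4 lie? 0 and 1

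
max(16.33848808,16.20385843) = 16.33848808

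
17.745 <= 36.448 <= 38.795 True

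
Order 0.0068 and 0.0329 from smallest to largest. 0.0068, 0.0329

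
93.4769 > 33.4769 True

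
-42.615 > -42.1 False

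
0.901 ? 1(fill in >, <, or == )<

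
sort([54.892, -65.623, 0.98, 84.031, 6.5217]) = [-65.623, 0.98, 6.5217, 54.892, 84.031]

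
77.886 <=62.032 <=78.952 False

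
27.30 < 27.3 False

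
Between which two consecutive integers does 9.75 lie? 9 and 10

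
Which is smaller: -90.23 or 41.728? -90.23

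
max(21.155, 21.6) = 21.6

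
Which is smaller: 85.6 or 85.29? 85.29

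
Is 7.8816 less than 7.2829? No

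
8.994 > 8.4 True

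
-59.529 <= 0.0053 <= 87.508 True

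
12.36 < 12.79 True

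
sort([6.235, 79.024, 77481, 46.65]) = [6.235, 46.65, 79.024, 77481]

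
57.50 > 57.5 False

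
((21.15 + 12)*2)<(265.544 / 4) True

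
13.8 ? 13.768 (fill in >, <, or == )>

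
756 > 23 True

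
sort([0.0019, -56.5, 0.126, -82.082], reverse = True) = [0.126, 0.0019, -56.5, -82.082]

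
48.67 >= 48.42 True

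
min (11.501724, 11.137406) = 11.137406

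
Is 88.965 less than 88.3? No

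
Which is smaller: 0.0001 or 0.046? 0.0001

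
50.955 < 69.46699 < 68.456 False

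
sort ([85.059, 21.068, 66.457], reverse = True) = [85.059, 66.457, 21.068]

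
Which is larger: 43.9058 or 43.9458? 43.9458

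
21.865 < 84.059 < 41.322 False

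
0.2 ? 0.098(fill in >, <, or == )>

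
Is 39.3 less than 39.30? No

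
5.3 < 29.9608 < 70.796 True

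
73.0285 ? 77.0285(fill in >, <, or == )<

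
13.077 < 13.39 True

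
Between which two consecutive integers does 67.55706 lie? 67 and 68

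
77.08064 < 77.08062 False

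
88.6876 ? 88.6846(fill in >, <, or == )>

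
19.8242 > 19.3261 True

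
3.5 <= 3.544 True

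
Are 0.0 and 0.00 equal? Yes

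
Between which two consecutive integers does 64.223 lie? 64 and 65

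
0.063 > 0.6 False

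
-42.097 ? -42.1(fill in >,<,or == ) >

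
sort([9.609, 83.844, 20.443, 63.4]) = [9.609, 20.443, 63.4, 83.844]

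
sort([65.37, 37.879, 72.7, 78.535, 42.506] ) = [37.879, 42.506, 65.37, 72.7, 78.535]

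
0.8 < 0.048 False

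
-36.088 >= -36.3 True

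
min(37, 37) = 37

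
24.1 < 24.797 True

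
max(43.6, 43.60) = 43.60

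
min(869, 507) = 507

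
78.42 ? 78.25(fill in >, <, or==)>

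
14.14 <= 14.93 True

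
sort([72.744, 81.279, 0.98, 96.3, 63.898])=[0.98, 63.898, 72.744, 81.279, 96.3]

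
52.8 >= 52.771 True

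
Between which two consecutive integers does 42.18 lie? 42 and 43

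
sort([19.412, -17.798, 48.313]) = [-17.798, 19.412, 48.313]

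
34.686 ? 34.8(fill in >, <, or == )<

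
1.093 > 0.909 True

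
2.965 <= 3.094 True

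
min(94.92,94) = 94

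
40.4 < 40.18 False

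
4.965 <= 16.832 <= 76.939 True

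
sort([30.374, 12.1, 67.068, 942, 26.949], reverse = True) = [942, 67.068, 30.374, 26.949, 12.1]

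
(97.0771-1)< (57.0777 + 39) True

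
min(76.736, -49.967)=-49.967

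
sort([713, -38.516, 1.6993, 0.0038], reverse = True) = [713, 1.6993, 0.0038, -38.516]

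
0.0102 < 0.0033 False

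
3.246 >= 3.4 False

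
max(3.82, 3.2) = 3.82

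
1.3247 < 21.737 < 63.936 True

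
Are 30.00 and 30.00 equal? Yes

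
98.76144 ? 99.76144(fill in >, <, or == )<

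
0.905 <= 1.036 True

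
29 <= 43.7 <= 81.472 True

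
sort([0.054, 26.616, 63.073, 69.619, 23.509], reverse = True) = [69.619, 63.073, 26.616, 23.509, 0.054]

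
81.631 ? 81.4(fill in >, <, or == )>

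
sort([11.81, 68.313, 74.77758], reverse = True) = [74.77758, 68.313, 11.81]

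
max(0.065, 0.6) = 0.6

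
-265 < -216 True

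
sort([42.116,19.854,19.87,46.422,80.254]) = [19.854,19.87,42.116,46.422,80.254]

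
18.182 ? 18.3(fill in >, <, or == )<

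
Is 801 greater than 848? No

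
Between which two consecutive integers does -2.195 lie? -3 and -2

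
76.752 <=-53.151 False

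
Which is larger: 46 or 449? 449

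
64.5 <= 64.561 True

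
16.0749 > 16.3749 False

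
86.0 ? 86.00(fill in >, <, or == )==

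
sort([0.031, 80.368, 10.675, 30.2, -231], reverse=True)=[80.368, 30.2, 10.675, 0.031, -231]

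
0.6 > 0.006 True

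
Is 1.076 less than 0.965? No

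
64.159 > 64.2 False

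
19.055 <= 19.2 True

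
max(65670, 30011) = 65670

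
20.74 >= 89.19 False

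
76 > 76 False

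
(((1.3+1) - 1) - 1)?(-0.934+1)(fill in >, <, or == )>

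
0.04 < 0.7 True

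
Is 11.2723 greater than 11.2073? Yes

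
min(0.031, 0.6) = 0.031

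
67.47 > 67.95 False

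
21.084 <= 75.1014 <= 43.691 False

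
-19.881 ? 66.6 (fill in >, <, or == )<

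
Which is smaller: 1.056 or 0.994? 0.994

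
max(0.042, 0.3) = 0.3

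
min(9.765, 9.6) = 9.6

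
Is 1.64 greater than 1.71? No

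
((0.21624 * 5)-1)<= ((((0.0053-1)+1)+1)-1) False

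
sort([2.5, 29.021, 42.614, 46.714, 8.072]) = [2.5, 8.072, 29.021, 42.614, 46.714]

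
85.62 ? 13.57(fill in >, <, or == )>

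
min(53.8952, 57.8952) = 53.8952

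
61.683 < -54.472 False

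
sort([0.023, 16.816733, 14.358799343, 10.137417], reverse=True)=[16.816733, 14.358799343, 10.137417, 0.023]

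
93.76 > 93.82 False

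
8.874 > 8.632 True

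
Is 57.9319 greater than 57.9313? Yes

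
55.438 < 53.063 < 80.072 False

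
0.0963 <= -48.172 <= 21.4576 False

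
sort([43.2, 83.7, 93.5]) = [43.2, 83.7, 93.5]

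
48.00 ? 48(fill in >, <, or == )==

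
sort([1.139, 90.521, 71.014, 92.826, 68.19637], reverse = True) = [92.826, 90.521, 71.014, 68.19637, 1.139]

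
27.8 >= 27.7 True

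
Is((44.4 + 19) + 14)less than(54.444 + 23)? Yes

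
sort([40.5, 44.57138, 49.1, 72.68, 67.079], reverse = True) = [72.68, 67.079, 49.1, 44.57138, 40.5]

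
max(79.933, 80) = 80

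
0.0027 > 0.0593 False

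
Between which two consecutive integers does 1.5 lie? 1 and 2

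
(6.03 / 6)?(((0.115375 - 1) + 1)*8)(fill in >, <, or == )>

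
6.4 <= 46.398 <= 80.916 True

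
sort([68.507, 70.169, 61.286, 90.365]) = [61.286, 68.507, 70.169, 90.365]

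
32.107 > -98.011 True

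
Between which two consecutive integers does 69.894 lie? 69 and 70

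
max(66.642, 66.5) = 66.642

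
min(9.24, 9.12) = 9.12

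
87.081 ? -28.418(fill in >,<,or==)>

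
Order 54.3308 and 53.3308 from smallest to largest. 53.3308, 54.3308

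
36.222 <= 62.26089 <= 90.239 True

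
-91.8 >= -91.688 False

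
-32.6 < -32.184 True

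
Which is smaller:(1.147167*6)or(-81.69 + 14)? (-81.69 + 14)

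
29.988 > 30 False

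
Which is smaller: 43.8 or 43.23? 43.23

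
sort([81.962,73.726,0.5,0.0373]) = [0.0373,0.5,73.726,81.962]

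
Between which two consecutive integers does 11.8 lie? 11 and 12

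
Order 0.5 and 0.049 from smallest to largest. 0.049, 0.5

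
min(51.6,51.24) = 51.24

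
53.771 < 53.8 True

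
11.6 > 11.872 False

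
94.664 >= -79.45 True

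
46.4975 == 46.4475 False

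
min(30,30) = 30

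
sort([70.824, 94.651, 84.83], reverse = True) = [94.651, 84.83, 70.824]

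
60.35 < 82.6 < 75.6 False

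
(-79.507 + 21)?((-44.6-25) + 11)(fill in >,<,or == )>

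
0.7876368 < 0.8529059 True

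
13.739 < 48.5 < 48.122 False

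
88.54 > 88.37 True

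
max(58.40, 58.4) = 58.4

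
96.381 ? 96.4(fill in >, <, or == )<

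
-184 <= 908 True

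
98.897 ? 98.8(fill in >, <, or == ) >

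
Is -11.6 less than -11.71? No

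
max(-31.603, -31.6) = -31.6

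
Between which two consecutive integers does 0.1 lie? 0 and 1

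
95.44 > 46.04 True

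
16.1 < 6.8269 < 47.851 False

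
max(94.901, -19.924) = 94.901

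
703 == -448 False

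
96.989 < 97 True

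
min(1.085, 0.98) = 0.98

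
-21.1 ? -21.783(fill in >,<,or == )>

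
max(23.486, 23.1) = 23.486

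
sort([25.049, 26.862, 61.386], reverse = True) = [61.386, 26.862, 25.049]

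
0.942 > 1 False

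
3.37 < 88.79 True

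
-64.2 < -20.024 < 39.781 True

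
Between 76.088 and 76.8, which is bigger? 76.8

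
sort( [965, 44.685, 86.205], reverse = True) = [965, 86.205, 44.685]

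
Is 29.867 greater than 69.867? No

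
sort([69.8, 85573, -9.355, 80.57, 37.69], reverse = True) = [85573, 80.57, 69.8, 37.69, -9.355]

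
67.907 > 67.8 True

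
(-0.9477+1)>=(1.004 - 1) True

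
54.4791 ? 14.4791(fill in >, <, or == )>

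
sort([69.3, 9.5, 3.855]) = [3.855, 9.5, 69.3]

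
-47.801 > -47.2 False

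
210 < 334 True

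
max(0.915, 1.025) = 1.025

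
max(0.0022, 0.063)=0.063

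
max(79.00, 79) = 79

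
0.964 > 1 False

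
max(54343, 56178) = 56178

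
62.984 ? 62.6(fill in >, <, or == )>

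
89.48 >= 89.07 True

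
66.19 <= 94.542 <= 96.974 True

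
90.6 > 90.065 True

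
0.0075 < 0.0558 True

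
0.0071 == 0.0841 False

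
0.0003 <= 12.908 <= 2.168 False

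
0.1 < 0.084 False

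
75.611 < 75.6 False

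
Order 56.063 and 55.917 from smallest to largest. 55.917, 56.063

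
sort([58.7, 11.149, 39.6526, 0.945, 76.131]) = [0.945, 11.149, 39.6526, 58.7, 76.131]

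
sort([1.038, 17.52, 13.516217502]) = [1.038, 13.516217502, 17.52]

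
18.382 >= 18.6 False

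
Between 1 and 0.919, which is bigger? 1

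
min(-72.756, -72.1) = -72.756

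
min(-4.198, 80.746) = -4.198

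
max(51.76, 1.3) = 51.76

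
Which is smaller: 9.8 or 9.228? 9.228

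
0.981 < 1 True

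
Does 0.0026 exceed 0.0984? No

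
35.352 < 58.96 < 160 True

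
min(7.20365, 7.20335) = 7.20335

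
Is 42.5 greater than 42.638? No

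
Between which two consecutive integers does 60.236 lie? 60 and 61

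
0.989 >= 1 False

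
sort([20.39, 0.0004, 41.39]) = [0.0004, 20.39, 41.39]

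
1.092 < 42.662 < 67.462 True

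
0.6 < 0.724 True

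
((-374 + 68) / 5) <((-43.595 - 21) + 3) False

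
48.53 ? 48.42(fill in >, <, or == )>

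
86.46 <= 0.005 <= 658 False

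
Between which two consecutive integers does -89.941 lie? -90 and -89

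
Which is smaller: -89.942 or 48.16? -89.942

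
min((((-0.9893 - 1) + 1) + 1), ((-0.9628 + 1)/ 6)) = 0.0062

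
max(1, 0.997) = 1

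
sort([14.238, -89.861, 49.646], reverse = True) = [49.646, 14.238, -89.861]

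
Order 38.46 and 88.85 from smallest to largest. 38.46, 88.85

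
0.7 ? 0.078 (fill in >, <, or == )>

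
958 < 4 False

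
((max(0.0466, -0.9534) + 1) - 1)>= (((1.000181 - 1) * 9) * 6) True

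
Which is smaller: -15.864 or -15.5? -15.864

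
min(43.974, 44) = 43.974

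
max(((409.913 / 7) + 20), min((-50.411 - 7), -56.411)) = 78.559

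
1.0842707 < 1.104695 True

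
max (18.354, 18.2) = 18.354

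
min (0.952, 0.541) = 0.541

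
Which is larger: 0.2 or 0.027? 0.2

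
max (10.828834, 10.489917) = 10.828834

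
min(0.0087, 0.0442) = 0.0087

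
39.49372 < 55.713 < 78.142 True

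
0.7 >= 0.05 True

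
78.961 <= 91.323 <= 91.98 True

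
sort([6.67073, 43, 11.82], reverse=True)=[43, 11.82, 6.67073]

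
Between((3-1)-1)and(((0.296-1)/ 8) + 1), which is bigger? ((3-1)-1)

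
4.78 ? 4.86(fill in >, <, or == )<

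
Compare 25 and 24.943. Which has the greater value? 25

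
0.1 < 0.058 False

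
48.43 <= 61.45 True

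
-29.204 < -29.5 False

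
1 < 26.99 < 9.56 False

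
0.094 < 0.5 True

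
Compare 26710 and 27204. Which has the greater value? 27204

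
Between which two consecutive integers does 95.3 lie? 95 and 96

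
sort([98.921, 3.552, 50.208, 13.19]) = [3.552, 13.19, 50.208, 98.921]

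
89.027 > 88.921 True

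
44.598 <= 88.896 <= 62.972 False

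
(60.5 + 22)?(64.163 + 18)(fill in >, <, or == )>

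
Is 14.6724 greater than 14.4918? Yes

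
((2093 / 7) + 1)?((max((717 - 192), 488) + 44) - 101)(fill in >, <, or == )<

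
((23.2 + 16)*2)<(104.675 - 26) True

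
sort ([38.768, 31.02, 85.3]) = [31.02, 38.768, 85.3]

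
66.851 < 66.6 False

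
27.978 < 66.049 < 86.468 True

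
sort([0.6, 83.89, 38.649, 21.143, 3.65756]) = [0.6, 3.65756, 21.143, 38.649, 83.89]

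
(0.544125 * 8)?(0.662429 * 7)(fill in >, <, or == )<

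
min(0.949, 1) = 0.949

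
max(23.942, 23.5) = 23.942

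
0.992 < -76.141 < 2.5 False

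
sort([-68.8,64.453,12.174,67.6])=[-68.8,12.174,64.453,67.6]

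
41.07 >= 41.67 False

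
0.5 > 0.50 False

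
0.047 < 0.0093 False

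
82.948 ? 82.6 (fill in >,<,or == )>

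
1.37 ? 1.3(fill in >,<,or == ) >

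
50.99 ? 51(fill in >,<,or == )<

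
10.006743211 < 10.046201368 True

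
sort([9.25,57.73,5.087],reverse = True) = [57.73,9.25,5.087]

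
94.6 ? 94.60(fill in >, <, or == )==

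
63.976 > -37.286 True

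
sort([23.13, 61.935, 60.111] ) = [23.13, 60.111, 61.935]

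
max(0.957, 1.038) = 1.038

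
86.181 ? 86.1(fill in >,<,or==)>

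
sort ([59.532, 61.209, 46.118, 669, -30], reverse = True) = [669, 61.209, 59.532, 46.118, -30]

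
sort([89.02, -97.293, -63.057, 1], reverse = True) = [89.02, 1, -63.057, -97.293]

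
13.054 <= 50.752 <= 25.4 False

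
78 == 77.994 False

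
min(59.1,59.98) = 59.1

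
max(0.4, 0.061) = 0.4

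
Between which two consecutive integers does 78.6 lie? 78 and 79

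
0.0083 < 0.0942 True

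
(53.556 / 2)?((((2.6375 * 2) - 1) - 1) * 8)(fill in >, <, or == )>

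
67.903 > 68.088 False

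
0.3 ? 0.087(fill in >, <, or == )>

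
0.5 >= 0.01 True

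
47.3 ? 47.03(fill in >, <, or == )>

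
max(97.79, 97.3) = 97.79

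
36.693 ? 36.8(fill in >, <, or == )<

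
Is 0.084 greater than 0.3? No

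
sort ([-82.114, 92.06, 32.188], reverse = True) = [92.06, 32.188, -82.114]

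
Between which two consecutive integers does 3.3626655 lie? 3 and 4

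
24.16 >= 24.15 True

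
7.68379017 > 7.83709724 False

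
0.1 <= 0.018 False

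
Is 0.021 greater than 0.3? No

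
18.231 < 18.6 True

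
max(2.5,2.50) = 2.50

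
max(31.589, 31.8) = 31.8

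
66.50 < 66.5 False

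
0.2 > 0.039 True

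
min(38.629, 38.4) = 38.4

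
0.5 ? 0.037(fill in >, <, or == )>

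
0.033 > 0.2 False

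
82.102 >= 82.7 False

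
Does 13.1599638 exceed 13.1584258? Yes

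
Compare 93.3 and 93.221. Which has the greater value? 93.3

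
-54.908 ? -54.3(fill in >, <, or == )<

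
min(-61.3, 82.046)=-61.3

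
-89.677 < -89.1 True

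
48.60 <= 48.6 True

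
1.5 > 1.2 True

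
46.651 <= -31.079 False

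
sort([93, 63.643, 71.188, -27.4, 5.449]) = [-27.4, 5.449, 63.643, 71.188, 93]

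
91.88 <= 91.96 True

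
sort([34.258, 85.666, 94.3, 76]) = [34.258, 76, 85.666, 94.3]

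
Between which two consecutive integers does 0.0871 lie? 0 and 1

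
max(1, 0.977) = 1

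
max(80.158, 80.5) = 80.5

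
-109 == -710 False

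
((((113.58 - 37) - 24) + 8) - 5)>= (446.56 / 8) False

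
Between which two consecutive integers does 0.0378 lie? 0 and 1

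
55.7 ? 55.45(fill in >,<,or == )>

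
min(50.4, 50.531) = 50.4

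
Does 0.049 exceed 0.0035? Yes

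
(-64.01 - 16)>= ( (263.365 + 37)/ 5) False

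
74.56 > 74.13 True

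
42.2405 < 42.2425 True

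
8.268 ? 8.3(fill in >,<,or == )<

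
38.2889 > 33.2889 True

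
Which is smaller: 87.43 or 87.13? 87.13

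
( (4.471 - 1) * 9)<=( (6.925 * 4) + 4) True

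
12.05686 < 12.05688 True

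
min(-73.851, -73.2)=-73.851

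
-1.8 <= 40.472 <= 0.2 False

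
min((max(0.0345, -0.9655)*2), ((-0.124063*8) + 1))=0.007496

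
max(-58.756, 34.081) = 34.081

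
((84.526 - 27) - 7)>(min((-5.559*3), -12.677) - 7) True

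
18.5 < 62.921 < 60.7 False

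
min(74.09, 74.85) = 74.09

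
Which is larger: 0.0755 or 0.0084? 0.0755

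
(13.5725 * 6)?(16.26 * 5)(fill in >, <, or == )>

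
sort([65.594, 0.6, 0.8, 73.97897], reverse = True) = [73.97897, 65.594, 0.8, 0.6]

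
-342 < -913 False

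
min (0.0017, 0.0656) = 0.0017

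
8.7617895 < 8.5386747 False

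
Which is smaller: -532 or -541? -541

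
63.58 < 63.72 True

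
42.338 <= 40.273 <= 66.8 False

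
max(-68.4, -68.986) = -68.4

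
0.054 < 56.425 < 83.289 True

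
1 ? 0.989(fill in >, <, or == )>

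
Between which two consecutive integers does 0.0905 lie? 0 and 1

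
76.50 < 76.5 False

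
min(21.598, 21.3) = 21.3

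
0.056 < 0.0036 False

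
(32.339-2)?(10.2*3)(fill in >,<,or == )<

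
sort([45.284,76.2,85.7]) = [45.284,76.2,85.7]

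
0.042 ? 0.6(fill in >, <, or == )<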